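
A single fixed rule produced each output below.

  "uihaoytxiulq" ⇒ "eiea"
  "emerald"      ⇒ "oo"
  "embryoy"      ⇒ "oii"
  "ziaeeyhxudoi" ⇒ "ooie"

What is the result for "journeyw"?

What's happening: shift every letter 10 places forward in the alphabet (wrapping around), then keep only the vowels.
Starting from "journeyw": after the first operation, "tyebxoig"; after the second, "eoi".
(Check on "ziaeeyhxudoi": → "jskooirhenys" → "ooie" ✓)

eoi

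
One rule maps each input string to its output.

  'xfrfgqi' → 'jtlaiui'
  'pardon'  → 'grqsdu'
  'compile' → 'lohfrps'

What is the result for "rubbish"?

lvkuxee

The transformation: move the last 3 characters to the front (rotate right by 3), then shift every letter 3 places forward in the alphabet (wrapping around).
"rubbish" → "ishrubb" → "lvkuxee".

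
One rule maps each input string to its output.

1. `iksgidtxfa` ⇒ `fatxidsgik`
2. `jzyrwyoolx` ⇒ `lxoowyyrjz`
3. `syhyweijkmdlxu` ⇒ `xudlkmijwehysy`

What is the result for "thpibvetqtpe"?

peqtetbvpith

Rule — swap each adjacent pair of characters (1↔2, 3↔4, ...), then reverse the string.
Working it through for "thpibvetqtpe": intermediate "htipvbtetqep", final "peqtetbvpith".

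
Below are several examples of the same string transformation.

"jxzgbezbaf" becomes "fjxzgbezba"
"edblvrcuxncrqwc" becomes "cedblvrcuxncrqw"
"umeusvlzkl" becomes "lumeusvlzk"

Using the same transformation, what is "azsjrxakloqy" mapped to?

yazsjrxakloq

The pattern: move the last character to the front.
Applying that to "azsjrxakloqy" gives "yazsjrxakloq".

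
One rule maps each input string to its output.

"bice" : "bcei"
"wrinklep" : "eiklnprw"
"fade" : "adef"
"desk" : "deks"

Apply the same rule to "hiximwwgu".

Looking at the pairs, the operation is to sort the characters into alphabetical order.
Applying that to "hiximwwgu" gives "ghiimuwwx".

ghiimuwwx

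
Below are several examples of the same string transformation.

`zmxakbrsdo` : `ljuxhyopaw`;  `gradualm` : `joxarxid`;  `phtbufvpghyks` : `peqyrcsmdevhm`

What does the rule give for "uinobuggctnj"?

gfklyrddzqkr

What's happening: swap the first and last characters, then shift every letter 3 places backward in the alphabet (wrapping around).
Working it through for "uinobuggctnj": intermediate "jinobuggctnu", final "gfklyrddzqkr".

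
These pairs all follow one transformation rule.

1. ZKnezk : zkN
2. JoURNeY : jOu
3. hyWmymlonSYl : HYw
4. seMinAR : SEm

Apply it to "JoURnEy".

The rule is to flip the case of every letter, then keep only the first 3 characters.
Applying both steps to "JoURnEy": "jOurNeY", then "jOu".

jOu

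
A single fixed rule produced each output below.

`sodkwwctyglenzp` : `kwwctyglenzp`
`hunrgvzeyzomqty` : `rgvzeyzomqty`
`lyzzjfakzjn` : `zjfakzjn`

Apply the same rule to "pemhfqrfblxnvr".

In each case the input is transformed by: delete the first 3 characters.
Applying that to "pemhfqrfblxnvr" gives "hfqrfblxnvr".

hfqrfblxnvr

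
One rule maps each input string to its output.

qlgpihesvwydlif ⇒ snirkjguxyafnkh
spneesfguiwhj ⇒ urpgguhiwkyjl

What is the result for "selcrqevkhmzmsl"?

In each case the input is transformed by: shift every letter 2 places forward in the alphabet (wrapping around).
Doing the same to "selcrqevkhmzmsl": "ugnetsgxmjoboun".

ugnetsgxmjoboun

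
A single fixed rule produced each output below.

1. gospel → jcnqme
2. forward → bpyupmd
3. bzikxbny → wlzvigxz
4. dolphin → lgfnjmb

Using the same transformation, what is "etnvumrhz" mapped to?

xfpkstlrc

In each case the input is transformed by: reverse the string, then shift every letter 2 places backward in the alphabet (wrapping around).
On "etnvumrhz" that produces "xfpkstlrc".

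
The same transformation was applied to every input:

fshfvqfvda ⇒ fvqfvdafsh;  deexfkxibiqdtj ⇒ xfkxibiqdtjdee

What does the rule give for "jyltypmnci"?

In each case the input is transformed by: move the first 3 characters to the end (rotate left by 3).
Doing the same to "jyltypmnci": "typmncijyl".

typmncijyl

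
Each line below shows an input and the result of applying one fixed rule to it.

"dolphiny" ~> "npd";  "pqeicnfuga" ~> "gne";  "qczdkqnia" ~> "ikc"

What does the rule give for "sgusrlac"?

In each case the input is transformed by: reverse the string, then keep one character in every 3, starting at position 2 (positions 2nd, 5th, 8th, ...).
On "sgusrlac" that produces "ass".

ass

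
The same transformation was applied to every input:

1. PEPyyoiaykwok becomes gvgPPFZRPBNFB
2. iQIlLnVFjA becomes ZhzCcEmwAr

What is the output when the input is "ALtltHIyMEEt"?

rcKCKyzPdvvK

The pattern: shift every letter 9 places backward in the alphabet (wrapping around), then flip the case of every letter.
Working it through for "ALtltHIyMEEt": intermediate "RCkckYZpDVVk", final "rcKCKyzPdvvK".
(Check on "PEPyyoiaykwok": → "GVGppfzrpbnfb" → "gvgPPFZRPBNFB" ✓)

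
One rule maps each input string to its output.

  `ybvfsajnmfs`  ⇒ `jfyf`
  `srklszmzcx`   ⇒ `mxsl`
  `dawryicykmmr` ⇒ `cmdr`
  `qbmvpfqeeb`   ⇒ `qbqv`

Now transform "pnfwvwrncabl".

rapw

Rule — keep one character in every 3, starting at position 1 (positions 1st, 4th, 7th, ...), then move the last 2 characters to the front (rotate right by 2).
So "pnfwvwrncabl" becomes "rapw".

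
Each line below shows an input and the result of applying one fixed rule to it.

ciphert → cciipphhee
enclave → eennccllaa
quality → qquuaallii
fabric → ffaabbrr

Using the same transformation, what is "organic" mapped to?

Each output is the input with this applied: delete the last 2 characters, then double every character.
Working it through for "organic": intermediate "organ", final "oorrggaann".

oorrggaann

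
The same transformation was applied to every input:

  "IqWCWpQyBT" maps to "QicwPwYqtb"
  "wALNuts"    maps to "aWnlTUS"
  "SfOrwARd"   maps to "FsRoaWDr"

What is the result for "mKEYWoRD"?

Rule — swap each adjacent pair of characters (1↔2, 3↔4, ...), then flip the case of every letter.
For "mKEYWoRD" the result is "kMyeOwdr".

kMyeOwdr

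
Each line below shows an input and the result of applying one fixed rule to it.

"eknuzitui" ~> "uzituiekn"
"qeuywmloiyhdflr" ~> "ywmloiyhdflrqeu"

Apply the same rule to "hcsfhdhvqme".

Looking at the pairs, the operation is to move the first 3 characters to the end (rotate left by 3).
"hcsfhdhvqme" → "fhdhvqmehcs".

fhdhvqmehcs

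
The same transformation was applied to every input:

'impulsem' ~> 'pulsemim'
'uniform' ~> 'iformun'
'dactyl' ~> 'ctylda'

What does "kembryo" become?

What's happening: move the first 2 characters to the end (rotate left by 2).
On "kembryo" that produces "mbryoke".

mbryoke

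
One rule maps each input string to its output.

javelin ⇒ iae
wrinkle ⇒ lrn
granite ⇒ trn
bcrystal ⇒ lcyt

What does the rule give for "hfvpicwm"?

The rule is to keep every other character starting from the second (positions 2nd, 4th, 6th, ...), then move the last character to the front.
Starting from "hfvpicwm": after the first operation, "fpcm"; after the second, "mfpc".

mfpc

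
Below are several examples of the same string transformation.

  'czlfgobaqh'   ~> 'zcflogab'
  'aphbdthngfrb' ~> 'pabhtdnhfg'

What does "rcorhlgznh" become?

crrolhzg

The rule is to swap each adjacent pair of characters (1↔2, 3↔4, ...), then delete the last 2 characters.
Starting from "rcorhlgznh": after the first operation, "crrolhzghn"; after the second, "crrolhzg".
(Check on "czlfgobaqh": → "zcflogabhq" → "zcflogab" ✓)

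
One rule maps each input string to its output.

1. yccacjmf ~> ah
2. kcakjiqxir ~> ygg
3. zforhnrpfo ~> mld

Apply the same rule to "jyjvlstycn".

Each output is the input with this applied: shift every letter 2 places backward in the alphabet (wrapping around), then keep one character in every 3, starting at position 3 (positions 3rd, 6th, 9th, ...).
"jyjvlstycn" → "hwhtjqrwal" → "hqa".

hqa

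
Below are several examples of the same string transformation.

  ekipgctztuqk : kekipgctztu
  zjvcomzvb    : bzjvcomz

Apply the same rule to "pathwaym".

mpathwa

The rule is to move the last 2 characters to the front (rotate right by 2), then delete the first character.
"pathwaym" → "ympathwa" → "mpathwa".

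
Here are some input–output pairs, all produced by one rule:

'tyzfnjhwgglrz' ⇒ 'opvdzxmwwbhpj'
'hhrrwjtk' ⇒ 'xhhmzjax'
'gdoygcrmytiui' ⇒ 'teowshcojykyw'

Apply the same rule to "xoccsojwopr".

essiezmefhn

In each case the input is transformed by: move the first character to the end, then shift every letter 10 places backward in the alphabet (wrapping around).
On "xoccsojwopr": the first step gives "occsojwoprx", and the second then gives "essiezmefhn".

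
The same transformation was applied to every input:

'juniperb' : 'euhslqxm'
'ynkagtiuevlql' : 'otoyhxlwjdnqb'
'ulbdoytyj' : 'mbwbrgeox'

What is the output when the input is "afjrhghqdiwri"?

In each case the input is transformed by: shift every letter 3 places forward in the alphabet (wrapping around), then reverse the string.
Applying that to "afjrhghqdiwri" gives "luzlgtkjkumid".

luzlgtkjkumid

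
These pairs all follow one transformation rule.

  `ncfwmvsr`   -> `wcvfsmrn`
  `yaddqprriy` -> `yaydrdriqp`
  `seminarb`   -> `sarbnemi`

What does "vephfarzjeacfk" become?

The pattern: sort the characters into reverse alphabetical order, then take characters alternately from the front and the back (1st, last, 2nd, 2nd-last, ...).
On "vephfarzjeacfk": the first step gives "zvrpkjhffeecaa", and the second then gives "zavarcpekejfhf".
(Check on "ncfwmvsr": → "wvsrnmfc" → "wcvfsmrn" ✓)

zavarcpekejfhf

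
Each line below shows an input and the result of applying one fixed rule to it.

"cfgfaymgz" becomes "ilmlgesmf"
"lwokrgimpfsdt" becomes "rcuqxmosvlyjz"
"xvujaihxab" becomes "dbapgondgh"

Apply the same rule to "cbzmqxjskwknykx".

Rule — shift every letter 6 places forward in the alphabet (wrapping around).
For "cbzmqxjskwknykx" the result is "ihfswdpyqcqteqd".

ihfswdpyqcqteqd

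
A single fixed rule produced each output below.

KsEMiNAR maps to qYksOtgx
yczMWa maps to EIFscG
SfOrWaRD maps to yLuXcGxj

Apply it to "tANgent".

The pattern: shift every letter 6 places forward in the alphabet (wrapping around), then flip the case of every letter.
Working it through for "tANgent": intermediate "zGTmktz", final "ZgtMKTZ".

ZgtMKTZ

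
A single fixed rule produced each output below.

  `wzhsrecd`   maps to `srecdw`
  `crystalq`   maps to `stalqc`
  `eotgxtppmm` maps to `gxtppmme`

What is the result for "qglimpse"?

The transformation: move the first character to the end, then delete the first 2 characters.
Starting from "qglimpse": after the first operation, "glimpseq"; after the second, "impseq".

impseq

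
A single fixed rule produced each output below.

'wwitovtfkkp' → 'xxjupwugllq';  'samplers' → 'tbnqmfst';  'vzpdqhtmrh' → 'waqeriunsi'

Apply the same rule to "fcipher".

gdjqifs

What's happening: shift every letter 1 place forward in the alphabet (wrapping around).
Doing the same to "fcipher": "gdjqifs".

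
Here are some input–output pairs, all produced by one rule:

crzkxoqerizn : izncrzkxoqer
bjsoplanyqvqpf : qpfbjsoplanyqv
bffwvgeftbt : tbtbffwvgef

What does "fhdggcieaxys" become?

xysfhdggciea

Looking at the pairs, the operation is to move the last 3 characters to the front (rotate right by 3).
For "fhdggcieaxys" the result is "xysfhdggciea".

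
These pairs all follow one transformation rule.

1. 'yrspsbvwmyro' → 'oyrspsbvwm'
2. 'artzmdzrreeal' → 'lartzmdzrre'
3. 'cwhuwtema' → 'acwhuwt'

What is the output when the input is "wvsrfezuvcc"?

cwvsrfezu

What's happening: move the last 3 characters to the front (rotate right by 3), then delete the first 2 characters.
Applying both steps to "wvsrfezuvcc": "vccwvsrfezu", then "cwvsrfezu".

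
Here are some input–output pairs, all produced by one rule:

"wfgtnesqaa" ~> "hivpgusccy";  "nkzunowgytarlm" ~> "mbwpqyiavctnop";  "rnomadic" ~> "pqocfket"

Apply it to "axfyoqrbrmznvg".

zhaqstdtobpxic

Each output is the input with this applied: move the first character to the end, then shift every letter 2 places forward in the alphabet (wrapping around).
Doing the same to "axfyoqrbrmznvg": "zhaqstdtobpxic".
(Check on "nkzunowgytarlm": → "kzunowgytarlmn" → "mbwpqyiavctnop" ✓)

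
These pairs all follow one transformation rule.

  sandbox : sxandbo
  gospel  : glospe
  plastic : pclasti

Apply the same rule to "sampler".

srample

The pattern: swap the first and last characters, then move the last character to the front.
For "sampler", step one produces "ramples"; step two turns that into "srample".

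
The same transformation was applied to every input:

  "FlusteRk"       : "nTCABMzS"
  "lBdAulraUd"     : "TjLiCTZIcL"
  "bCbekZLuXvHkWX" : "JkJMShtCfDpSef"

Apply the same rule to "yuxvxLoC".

GCFDFtWk

Rule — flip the case of every letter, then shift every letter 8 places forward in the alphabet (wrapping around).
"yuxvxLoC" → "YUXVXlOc" → "GCFDFtWk".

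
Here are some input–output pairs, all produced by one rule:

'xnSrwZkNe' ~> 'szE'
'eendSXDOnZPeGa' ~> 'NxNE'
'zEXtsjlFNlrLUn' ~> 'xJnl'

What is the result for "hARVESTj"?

The transformation: flip the case of every letter, then keep one character in every 3, starting at position 3 (positions 3rd, 6th, 9th, ...).
Doing the same to "hARVESTj": "rs".

rs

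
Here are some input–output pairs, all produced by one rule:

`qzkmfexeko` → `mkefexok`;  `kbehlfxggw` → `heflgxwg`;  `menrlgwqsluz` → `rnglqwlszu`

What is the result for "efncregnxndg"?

cnerngnxgd

The transformation: delete the first 2 characters, then swap each adjacent pair of characters (1↔2, 3↔4, ...).
Working it through for "efncregnxndg": intermediate "ncregnxndg", final "cnerngnxgd".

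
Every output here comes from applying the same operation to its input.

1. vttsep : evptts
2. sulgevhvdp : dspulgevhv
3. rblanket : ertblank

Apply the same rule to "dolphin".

What's happening: swap the first and last characters, then move the last 2 characters to the front (rotate right by 2).
"dolphin" → "nolphid" → "idnolph".

idnolph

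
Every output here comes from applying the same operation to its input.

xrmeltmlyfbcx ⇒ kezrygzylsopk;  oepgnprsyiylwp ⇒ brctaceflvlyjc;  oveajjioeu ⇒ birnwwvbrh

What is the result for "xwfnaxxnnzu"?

The rule is to shift every letter 13 places forward in the alphabet (wrapping around) — i.e. ROT13.
For "xwfnaxxnnzu" the result is "kjsankkaamh".

kjsankkaamh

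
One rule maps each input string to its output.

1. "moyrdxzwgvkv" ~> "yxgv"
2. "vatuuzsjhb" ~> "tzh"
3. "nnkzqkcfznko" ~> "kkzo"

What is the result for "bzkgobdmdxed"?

kbdd

The rule is to keep one character in every 3, starting at position 3 (positions 3rd, 6th, 9th, ...).
So "bzkgobdmdxed" becomes "kbdd".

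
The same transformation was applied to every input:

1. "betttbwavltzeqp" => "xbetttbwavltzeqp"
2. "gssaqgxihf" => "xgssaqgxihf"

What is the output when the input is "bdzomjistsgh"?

Each output is the input with this applied: prepend "x".
On "bdzomjistsgh" that produces "xbdzomjistsgh".

xbdzomjistsgh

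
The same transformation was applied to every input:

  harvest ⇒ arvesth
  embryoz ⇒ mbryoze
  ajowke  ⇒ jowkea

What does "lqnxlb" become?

qnxlbl

In each case the input is transformed by: move the first character to the end.
"lqnxlb" → "qnxlbl".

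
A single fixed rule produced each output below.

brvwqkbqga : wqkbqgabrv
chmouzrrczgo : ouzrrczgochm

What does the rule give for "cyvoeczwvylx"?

oeczwvylxcyv

In each case the input is transformed by: move the first 3 characters to the end (rotate left by 3).
On "cyvoeczwvylx" that produces "oeczwvylxcyv".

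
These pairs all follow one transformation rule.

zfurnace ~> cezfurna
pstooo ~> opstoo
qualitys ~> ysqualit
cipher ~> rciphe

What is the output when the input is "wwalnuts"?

tswwalnu

In each case the input is transformed by: swap the front and back halves of the string, then move the first 2 characters to the end (rotate left by 2).
"wwalnuts" → "tswwalnu".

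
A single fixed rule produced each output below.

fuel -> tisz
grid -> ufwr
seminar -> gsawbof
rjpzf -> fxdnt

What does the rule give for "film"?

Looking at the pairs, the operation is to shift every letter 12 places backward in the alphabet (wrapping around).
For "film" the result is "twza".

twza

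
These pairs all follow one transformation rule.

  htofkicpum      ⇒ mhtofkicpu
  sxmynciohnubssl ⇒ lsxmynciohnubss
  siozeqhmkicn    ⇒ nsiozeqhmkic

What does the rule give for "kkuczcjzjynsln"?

nkkuczcjzjynsl

The transformation: move the last character to the front.
Applying that to "kkuczcjzjynsln" gives "nkkuczcjzjynsl".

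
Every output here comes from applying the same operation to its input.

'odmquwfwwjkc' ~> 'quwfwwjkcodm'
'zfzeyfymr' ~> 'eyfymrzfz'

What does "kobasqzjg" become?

asqzjgkob

What's happening: move the first 3 characters to the end (rotate left by 3).
On "kobasqzjg" that produces "asqzjgkob".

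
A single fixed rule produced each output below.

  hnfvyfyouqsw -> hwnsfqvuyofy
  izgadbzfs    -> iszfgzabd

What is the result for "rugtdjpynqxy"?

Rule — take characters alternately from the front and the back (1st, last, 2nd, 2nd-last, ...).
On "rugtdjpynqxy" that produces "ryuxgqtndyjp".

ryuxgqtndyjp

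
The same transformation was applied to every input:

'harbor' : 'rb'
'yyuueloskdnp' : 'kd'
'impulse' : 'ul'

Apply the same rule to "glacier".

ci

Each output is the input with this applied: delete the last 2 characters, then keep only the last 2 characters.
On "glacier": the first step gives "glaci", and the second then gives "ci".
(Check on "yyuueloskdnp": → "yyuueloskd" → "kd" ✓)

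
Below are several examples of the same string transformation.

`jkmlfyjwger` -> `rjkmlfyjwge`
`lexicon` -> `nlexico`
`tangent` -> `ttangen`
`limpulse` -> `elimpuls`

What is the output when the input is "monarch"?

The rule is to move the last character to the front.
On "monarch" that produces "hmonarc".

hmonarc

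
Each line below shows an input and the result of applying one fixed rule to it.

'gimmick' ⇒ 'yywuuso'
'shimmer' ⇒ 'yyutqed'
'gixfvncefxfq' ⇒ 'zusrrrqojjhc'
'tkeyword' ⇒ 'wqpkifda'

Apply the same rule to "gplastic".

The pattern: shift every letter 12 places forward in the alphabet (wrapping around), then sort the characters into reverse alphabetical order.
"gplastic" → "sbxmefuo" → "xusomfeb".
(Check on "shimmer": → "etuyyqd" → "yyutqed" ✓)

xusomfeb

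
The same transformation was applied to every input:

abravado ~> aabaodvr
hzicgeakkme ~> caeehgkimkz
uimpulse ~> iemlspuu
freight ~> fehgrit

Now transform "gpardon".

dangpor

Looking at the pairs, the operation is to sort the characters into alphabetical order, then swap each adjacent pair of characters (1↔2, 3↔4, ...).
"gpardon" → "adgnopr" → "dangpor".
(Check on "abravado": → "aaabdorv" → "aabaodvr" ✓)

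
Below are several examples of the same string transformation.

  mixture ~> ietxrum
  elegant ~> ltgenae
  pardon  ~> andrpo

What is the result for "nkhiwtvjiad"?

What's happening: swap the first and last characters, then swap each adjacent pair of characters (1↔2, 3↔4, ...).
Working it through for "nkhiwtvjiad": intermediate "dkhiwtvjian", final "kdihtwjvain".
(Check on "pardon": → "nardop" → "andrpo" ✓)

kdihtwjvain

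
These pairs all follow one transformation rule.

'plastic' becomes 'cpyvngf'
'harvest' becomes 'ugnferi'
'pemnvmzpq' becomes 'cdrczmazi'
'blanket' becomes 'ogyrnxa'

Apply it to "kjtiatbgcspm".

xzwcgfvpntgo

Rule — take characters alternately from the front and the back (1st, last, 2nd, 2nd-last, ...), then shift every letter 13 places forward in the alphabet (wrapping around) — i.e. ROT13.
For "kjtiatbgcspm", step one produces "kmjptsicagtb"; step two turns that into "xzwcgfvpntgo".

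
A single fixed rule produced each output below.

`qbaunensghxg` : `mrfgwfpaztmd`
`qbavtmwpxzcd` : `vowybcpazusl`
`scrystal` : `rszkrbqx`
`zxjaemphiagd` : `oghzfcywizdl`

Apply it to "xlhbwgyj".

vfxiwkga

Looking at the pairs, the operation is to swap the front and back halves of the string, then shift every letter 1 place backward in the alphabet (wrapping around).
Starting from "xlhbwgyj": after the first operation, "wgyjxlhb"; after the second, "vfxiwkga".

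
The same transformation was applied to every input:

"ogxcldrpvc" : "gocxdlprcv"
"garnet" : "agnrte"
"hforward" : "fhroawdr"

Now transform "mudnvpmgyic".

umndpvgmiyc

The pattern: swap each adjacent pair of characters (1↔2, 3↔4, ...).
"mudnvpmgyic" → "umndpvgmiyc".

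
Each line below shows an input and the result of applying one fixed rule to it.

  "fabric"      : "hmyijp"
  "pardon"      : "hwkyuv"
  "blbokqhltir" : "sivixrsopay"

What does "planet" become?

In each case the input is transformed by: swap each adjacent pair of characters (1↔2, 3↔4, ...), then shift every letter 7 places forward in the alphabet (wrapping around).
So "planet" becomes "swuhal".

swuhal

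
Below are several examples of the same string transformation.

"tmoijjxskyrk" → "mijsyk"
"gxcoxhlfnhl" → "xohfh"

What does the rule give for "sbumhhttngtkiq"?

What's happening: keep every other character starting from the second (positions 2nd, 4th, 6th, ...).
So "sbumhhttngtkiq" becomes "bmhtgkq".

bmhtgkq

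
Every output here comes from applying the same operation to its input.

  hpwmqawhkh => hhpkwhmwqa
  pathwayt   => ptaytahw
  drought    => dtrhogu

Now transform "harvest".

htasrev

What's happening: take characters alternately from the front and the back (1st, last, 2nd, 2nd-last, ...).
So "harvest" becomes "htasrev".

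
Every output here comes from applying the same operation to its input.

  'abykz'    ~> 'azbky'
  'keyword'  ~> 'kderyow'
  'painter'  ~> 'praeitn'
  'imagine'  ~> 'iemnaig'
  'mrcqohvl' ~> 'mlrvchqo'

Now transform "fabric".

The rule is to take characters alternately from the front and the back (1st, last, 2nd, 2nd-last, ...).
Applying that to "fabric" gives "fcaibr".

fcaibr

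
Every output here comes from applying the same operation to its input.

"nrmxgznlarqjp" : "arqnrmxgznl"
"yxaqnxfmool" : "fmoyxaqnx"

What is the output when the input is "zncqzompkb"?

In each case the input is transformed by: delete the last 2 characters, then move the last 3 characters to the front (rotate right by 3).
So "zncqzompkb" becomes "ompzncqz".

ompzncqz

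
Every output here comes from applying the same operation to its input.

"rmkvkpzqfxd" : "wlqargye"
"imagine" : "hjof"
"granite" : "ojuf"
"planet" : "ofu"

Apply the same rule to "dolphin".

qijo

The transformation: shift every letter 1 place forward in the alphabet (wrapping around), then delete the first 3 characters.
On "dolphin": the first step gives "epmqijo", and the second then gives "qijo".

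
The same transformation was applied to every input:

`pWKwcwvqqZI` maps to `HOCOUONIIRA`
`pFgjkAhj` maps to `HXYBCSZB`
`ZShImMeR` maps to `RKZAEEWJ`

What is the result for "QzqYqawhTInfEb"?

IRIQISOZLAFXWT

In each case the input is transformed by: shift every letter 8 places backward in the alphabet (wrapping around), then convert every letter to uppercase.
Working it through for "QzqYqawhTInfEb": intermediate "IriQisozLAfxWt", final "IRIQISOZLAFXWT".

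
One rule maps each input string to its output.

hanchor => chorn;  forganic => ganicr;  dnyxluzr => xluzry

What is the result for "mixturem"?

turemx

In each case the input is transformed by: delete the first 2 characters, then move the first character to the end.
"mixturem" → "turemx".
(Check on "hanchor": → "nchor" → "chorn" ✓)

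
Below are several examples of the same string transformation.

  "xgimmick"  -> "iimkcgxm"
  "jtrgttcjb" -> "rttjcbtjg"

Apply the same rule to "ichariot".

hirtocia

What's happening: swap each adjacent pair of characters (1↔2, 3↔4, ...), then move the first 3 characters to the end (rotate left by 3).
Doing the same to "ichariot": "hirtocia".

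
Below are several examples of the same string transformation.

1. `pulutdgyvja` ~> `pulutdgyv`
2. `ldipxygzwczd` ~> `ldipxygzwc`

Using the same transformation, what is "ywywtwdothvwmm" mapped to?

ywywtwdothvw

Rule — delete the last 2 characters.
On "ywywtwdothvwmm" that produces "ywywtwdothvw".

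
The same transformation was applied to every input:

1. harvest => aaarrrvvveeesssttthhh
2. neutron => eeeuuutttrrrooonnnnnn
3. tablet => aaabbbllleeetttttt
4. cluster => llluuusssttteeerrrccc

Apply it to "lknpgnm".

The transformation: repeat every character 3 times, then move the first 3 characters to the end (rotate left by 3).
Working it through for "lknpgnm": intermediate "lllkkknnnpppgggnnnmmm", final "kkknnnpppgggnnnmmmlll".

kkknnnpppgggnnnmmmlll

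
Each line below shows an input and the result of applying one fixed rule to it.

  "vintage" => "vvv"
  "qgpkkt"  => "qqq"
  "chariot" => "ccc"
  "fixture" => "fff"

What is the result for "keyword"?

kkk

The transformation: repeat every character 3 times, then keep only the first 3 characters.
Working it through for "keyword": intermediate "kkkeeeyyywwwooorrrddd", final "kkk".
(Check on "chariot": → "ccchhhaaarrriiiooottt" → "ccc" ✓)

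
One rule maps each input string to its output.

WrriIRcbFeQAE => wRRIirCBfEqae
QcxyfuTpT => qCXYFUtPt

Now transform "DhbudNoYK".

dHBUDnOyk

Looking at the pairs, the operation is to flip the case of every letter.
So "DhbudNoYK" becomes "dHBUDnOyk".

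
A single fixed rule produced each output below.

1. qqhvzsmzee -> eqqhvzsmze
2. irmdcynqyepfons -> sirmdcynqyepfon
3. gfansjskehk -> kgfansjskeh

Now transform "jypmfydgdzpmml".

The rule is to move the last character to the front.
Applying that to "jypmfydgdzpmml" gives "ljypmfydgdzpmm".

ljypmfydgdzpmm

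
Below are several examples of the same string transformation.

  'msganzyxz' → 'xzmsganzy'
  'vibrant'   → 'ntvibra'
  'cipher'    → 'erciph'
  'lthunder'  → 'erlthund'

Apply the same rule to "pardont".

Rule — move the last 2 characters to the front (rotate right by 2).
So "pardont" becomes "ntpardo".

ntpardo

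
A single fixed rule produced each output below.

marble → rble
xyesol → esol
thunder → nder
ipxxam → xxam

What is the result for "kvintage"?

tage

Rule — keep only the last 4 characters.
"kvintage" → "tage".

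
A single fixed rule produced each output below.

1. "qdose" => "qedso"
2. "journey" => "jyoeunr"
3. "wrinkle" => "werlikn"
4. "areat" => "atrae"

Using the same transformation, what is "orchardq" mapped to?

oqrdcrha

The pattern: take characters alternately from the front and the back (1st, last, 2nd, 2nd-last, ...).
So "orchardq" becomes "oqrdcrha".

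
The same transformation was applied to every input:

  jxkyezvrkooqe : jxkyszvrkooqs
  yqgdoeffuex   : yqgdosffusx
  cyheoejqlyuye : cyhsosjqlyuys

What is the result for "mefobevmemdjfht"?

The pattern: replace every "e" with "s".
Doing the same to "mefobevmemdjfht": "msfobsvmsmdjfht".

msfobsvmsmdjfht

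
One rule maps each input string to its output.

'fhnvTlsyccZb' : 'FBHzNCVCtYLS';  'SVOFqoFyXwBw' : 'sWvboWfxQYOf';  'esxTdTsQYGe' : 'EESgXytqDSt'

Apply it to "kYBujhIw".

The pattern: take characters alternately from the front and the back (1st, last, 2nd, 2nd-last, ...), then flip the case of every letter.
For "kYBujhIw", step one produces "kwYIBhuj"; step two turns that into "KWyibHUJ".

KWyibHUJ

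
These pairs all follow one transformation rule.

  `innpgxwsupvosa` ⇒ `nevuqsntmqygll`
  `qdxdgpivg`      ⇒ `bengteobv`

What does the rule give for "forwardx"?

In each case the input is transformed by: move the first 3 characters to the end (rotate left by 3), then shift every letter 2 places backward in the alphabet (wrapping around).
For "forwardx", step one produces "wardxfor"; step two turns that into "uypbvdmp".
(Check on "qdxdgpivg": → "dgpivgqdx" → "bengteobv" ✓)

uypbvdmp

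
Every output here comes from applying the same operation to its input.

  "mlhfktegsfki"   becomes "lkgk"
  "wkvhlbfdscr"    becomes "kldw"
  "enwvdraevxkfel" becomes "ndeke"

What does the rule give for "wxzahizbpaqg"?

Looking at the pairs, the operation is to swap the first and last characters, then keep one character in every 3, starting at position 2 (positions 2nd, 5th, 8th, ...).
"wxzahizbpaqg" → "gxzahizbpaqw" → "xhbq".

xhbq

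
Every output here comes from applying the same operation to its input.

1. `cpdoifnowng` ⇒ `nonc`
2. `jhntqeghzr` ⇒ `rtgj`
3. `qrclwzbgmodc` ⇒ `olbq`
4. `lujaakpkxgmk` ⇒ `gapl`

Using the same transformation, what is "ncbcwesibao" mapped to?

The transformation: keep one character in every 3, starting at position 1 (positions 1st, 4th, 7th, ...), then swap the first and last characters.
"ncbcwesibao" → "ncsa" → "acsn".

acsn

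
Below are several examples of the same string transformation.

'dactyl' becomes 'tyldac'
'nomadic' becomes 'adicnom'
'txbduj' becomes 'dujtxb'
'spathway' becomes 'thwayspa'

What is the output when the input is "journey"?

rneyjou

Rule — move the first 3 characters to the end (rotate left by 3).
Applying that to "journey" gives "rneyjou".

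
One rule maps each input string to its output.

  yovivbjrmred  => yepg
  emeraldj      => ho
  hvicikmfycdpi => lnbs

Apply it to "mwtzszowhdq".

In each case the input is transformed by: keep one character in every 3, starting at position 3 (positions 3rd, 6th, 9th, ...), then shift every letter 3 places forward in the alphabet (wrapping around).
On "mwtzszowhdq": the first step gives "tzh", and the second then gives "wck".

wck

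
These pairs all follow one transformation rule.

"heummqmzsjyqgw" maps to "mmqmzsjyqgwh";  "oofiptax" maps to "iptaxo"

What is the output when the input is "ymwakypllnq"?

akypllnqy

What's happening: move the first 3 characters to the end (rotate left by 3), then delete the last 2 characters.
Applying both steps to "ymwakypllnq": "akypllnqymw", then "akypllnqy".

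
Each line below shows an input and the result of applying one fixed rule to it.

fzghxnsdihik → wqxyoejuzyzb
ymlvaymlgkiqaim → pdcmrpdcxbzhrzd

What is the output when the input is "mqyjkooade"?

dhpabffruv

Each output is the input with this applied: shift every letter 9 places backward in the alphabet (wrapping around).
"mqyjkooade" → "dhpabffruv".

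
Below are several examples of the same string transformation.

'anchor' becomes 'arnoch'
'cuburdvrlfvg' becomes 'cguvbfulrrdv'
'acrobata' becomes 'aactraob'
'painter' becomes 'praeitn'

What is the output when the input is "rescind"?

rdensic

What's happening: take characters alternately from the front and the back (1st, last, 2nd, 2nd-last, ...).
For "rescind" the result is "rdensic".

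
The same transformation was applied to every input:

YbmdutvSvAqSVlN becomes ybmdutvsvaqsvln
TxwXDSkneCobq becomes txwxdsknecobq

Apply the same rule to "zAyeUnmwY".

In each case the input is transformed by: convert every letter to lowercase.
Doing the same to "zAyeUnmwY": "zayeunmwy".

zayeunmwy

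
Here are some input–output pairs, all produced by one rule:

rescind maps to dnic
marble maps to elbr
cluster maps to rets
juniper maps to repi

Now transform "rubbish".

In each case the input is transformed by: reverse the string, then keep only the first 4 characters.
For "rubbish", step one produces "hsibbur"; step two turns that into "hsib".
(Check on "rescind": → "dnicser" → "dnic" ✓)

hsib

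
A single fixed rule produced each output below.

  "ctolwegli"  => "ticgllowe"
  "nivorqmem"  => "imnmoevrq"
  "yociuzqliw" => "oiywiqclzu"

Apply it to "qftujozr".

fzqrujto

The transformation: swap each adjacent pair of characters (1↔2, 3↔4, ...), then take characters alternately from the front and the back (1st, last, 2nd, 2nd-last, ...).
"qftujozr" → "fqutojrz" → "fzqrujto".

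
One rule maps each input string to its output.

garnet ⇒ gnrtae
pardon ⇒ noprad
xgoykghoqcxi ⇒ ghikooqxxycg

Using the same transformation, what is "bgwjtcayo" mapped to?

cgjotwyab

The transformation: sort the characters into alphabetical order, then move the first 2 characters to the end (rotate left by 2).
Applying both steps to "bgwjtcayo": "abcgjotwy", then "cgjotwyab".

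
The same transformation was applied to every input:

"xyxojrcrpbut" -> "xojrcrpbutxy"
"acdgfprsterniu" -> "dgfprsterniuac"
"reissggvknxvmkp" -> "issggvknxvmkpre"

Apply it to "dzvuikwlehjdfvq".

The rule is to move the first 2 characters to the end (rotate left by 2).
So "dzvuikwlehjdfvq" becomes "vuikwlehjdfvqdz".

vuikwlehjdfvqdz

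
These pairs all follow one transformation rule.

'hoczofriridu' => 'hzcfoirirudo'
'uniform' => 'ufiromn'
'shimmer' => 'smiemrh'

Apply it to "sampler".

The rule is to swap each adjacent pair of characters (1↔2, 3↔4, ...), then move the first character to the end.
Working it through for "sampler": intermediate "aspmelr", final "spmelra".

spmelra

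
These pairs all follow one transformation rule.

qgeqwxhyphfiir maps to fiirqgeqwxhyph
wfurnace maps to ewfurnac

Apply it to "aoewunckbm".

bmaoewunck

Each output is the input with this applied: swap the front and back halves of the string, then move the first 3 characters to the end (rotate left by 3).
"aoewunckbm" → "nckbmaoewu" → "bmaoewunck".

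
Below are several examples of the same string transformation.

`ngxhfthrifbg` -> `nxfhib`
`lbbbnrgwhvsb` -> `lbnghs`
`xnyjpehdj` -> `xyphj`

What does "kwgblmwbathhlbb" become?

Each output is the input with this applied: keep every other character starting from the first (positions 1st, 3rd, 5th, ...).
For "kwgblmwbathhlbb" the result is "kglwahlb".

kglwahlb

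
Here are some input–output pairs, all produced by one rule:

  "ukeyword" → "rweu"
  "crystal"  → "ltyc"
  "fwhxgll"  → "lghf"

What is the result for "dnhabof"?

fbhd

What's happening: keep every other character starting from the first (positions 1st, 3rd, 5th, ...), then reverse the string.
For "dnhabof", step one produces "dhbf"; step two turns that into "fbhd".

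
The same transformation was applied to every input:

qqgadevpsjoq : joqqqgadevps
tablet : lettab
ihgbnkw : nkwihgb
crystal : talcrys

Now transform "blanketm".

In each case the input is transformed by: move the last 3 characters to the front (rotate right by 3).
For "blanketm" the result is "etmblank".

etmblank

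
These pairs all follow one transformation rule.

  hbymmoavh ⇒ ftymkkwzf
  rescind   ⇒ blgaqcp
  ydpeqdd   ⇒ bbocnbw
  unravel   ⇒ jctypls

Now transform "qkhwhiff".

ddgfufio

Rule — reverse the string, then shift every letter 2 places backward in the alphabet (wrapping around).
On "qkhwhiff" that produces "ddgfufio".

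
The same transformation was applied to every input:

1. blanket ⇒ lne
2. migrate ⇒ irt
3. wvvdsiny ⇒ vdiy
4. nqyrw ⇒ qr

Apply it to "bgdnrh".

Looking at the pairs, the operation is to keep every other character starting from the second (positions 2nd, 4th, 6th, ...).
Doing the same to "bgdnrh": "gnh".

gnh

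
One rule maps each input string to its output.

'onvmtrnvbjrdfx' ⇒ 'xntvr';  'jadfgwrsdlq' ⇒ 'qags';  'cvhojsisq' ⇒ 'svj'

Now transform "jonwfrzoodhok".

hofo

The pattern: keep one character in every 3, starting at position 2 (positions 2nd, 5th, 8th, ...), then move the last character to the front.
Applying both steps to "jonwfrzoodhok": "ofoh", then "hofo".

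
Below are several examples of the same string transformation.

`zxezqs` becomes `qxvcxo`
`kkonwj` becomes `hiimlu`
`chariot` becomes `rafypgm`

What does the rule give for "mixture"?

ckgvrsp

Rule — shift every letter 2 places backward in the alphabet (wrapping around), then move the last character to the front.
Applying both steps to "mixture": "kgvrspc", then "ckgvrsp".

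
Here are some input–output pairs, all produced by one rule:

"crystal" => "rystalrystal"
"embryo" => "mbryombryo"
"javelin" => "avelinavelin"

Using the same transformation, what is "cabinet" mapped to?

abinetabinet

What's happening: delete the first character, then write the whole string twice.
For "cabinet", step one produces "abinet"; step two turns that into "abinetabinet".
(Check on "embryo": → "mbryo" → "mbryombryo" ✓)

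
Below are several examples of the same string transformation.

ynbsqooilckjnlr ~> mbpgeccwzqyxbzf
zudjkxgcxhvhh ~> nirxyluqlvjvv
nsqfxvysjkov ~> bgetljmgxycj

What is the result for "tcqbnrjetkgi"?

The rule is to shift every letter 12 places backward in the alphabet (wrapping around).
"tcqbnrjetkgi" → "hqepbfxshyuw".

hqepbfxshyuw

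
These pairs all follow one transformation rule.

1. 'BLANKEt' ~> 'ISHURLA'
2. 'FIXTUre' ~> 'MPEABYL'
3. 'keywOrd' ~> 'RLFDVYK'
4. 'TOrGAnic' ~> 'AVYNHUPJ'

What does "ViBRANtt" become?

The transformation: shift every letter 7 places forward in the alphabet (wrapping around), then convert every letter to uppercase.
For "ViBRANtt", step one produces "CpIYHUaa"; step two turns that into "CPIYHUAA".

CPIYHUAA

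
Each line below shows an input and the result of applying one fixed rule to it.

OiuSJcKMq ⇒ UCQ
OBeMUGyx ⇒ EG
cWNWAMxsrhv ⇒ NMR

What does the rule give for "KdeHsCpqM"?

ECM

The transformation: keep one character in every 3, starting at position 3 (positions 3rd, 6th, 9th, ...), then convert every letter to uppercase.
So "KdeHsCpqM" becomes "ECM".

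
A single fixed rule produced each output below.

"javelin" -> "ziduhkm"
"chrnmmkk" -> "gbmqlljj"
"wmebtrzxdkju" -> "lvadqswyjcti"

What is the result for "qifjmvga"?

hpieulzf

Each output is the input with this applied: shift every letter 1 place backward in the alphabet (wrapping around), then swap each adjacent pair of characters (1↔2, 3↔4, ...).
Applying both steps to "qifjmvga": "pheilufz", then "hpieulzf".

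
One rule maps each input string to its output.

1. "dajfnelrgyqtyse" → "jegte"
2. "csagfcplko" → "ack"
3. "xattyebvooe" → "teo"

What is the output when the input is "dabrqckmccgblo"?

bccb

The rule is to keep one character in every 3, starting at position 3 (positions 3rd, 6th, 9th, ...).
"dabrqckmccgblo" → "bccb".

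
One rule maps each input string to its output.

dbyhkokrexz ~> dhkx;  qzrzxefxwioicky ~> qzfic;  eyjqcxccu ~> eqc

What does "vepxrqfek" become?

In each case the input is transformed by: keep one character in every 3, starting at position 1 (positions 1st, 4th, 7th, ...).
So "vepxrqfek" becomes "vxf".

vxf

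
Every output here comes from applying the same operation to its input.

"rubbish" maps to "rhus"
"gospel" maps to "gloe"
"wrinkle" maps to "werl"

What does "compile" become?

ceol

In each case the input is transformed by: take characters alternately from the front and the back (1st, last, 2nd, 2nd-last, ...), then keep only the first 4 characters.
On "compile": the first step gives "ceolmip", and the second then gives "ceol".
(Check on "rubbish": → "rhusbib" → "rhus" ✓)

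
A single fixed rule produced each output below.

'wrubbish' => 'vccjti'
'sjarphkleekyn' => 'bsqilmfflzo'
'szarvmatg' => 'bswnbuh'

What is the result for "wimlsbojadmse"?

The transformation: shift every letter 1 place forward in the alphabet (wrapping around), then delete the first 2 characters.
Starting from "wimlsbojadmse": after the first operation, "xjnmtcpkbentf"; after the second, "nmtcpkbentf".

nmtcpkbentf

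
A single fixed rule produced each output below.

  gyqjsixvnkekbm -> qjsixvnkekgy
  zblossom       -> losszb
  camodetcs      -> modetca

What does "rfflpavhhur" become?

flpavhhrf

The rule is to delete the last 2 characters, then move the first 2 characters to the end (rotate left by 2).
"rfflpavhhur" → "rfflpavhh" → "flpavhhrf".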